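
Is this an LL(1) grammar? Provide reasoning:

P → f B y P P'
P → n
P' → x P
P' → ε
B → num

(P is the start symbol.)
No. Predict set conflict for P': { 'x' }

A grammar is LL(1) if for each non-terminal N with multiple productions, the predict sets of those productions are pairwise disjoint, where PREDICT(N → α) = (FIRST(α) \ {ε}) ∪ (FOLLOW(N) if α ⇒* ε).

Relevant sets:
  FOLLOW(P') = { $, 'x' }

For P:
  PREDICT(P → f B y P P') = { 'f' }
  PREDICT(P → n) = { 'n' }
For P':
  PREDICT(P' → x P) = { 'x' }
  PREDICT(P' → ε) = { $, 'x' }
B has a single production, so nothing to check there.

Conflict found: Predict set conflict for P': { 'x' }
The grammar is NOT LL(1).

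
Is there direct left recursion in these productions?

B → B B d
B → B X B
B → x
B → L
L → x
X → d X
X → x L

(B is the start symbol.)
B → B B d: LEFT RECURSIVE (starts with B)
B → B X B: LEFT RECURSIVE (starts with B)
B → x: starts with x
B → L: starts with L
L → x: starts with x
X → d X: starts with d
X → x L: starts with x

The grammar has direct left recursion on: B.

Answer: Yes, B is left-recursive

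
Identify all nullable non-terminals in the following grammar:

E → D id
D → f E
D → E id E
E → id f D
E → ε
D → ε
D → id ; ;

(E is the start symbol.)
ε-productions: E → ε, D → ε
So E, D are immediately nullable.
Every non-terminal is now nullable.
Nullable = { 'D', 'E' }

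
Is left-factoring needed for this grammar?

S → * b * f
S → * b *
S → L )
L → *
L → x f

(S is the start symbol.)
Left-factoring is needed when two productions for the same non-terminal
share a common prefix on the right-hand side.

Productions for S:
  S → * b * f
  S → * b *
  S → L )
Productions for L:
  L → *
  L → x f

Found common prefix '* b *' in productions for S

Answer: Yes, S has productions with common prefix '* b *'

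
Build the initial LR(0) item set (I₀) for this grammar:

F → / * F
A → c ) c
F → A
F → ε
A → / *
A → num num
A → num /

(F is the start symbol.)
{ [A → . / *], [A → . c ) c], [A → . num /], [A → . num num], [F → . / * F], [F → . A], [F → .], [F' → . F] }

First, augment the grammar with F' → F
I₀ = CLOSURE({ [F' → . F] }):
  [F' → . F] has the dot before F: add [F → . / * F], [F → . A], [F → .]
  [F → . A] has the dot before A: add [A → . c ) c], [A → . / *], [A → . num num], [A → . num /]
No further items can be added.

I₀ = { [A → . / *], [A → . c ) c], [A → . num /], [A → . num num], [F → . / * F], [F → . A], [F → .], [F' → . F] }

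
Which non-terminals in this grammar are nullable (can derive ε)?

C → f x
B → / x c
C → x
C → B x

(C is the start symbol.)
A non-terminal is nullable if it can derive ε (the empty string): either it has an ε-production, or it has a production whose right-hand side consists entirely of nullable non-terminals.

There are no ε-productions, so no non-terminal can derive ε.
No non-terminals are nullable.

Answer: None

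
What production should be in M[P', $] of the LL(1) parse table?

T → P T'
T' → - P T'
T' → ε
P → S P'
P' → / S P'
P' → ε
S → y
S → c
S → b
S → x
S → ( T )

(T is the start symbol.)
P' → ε

To find M[P', $], we find productions for P' where $ is in the predict set (PREDICT(N → α) = (FIRST(α) \ {ε}) ∪ (FOLLOW(N) if α ⇒* ε)).

Relevant sets:
  FOLLOW(P') = { $, ')', '-' }

P' → / S P': PREDICT = { '/' }
P' → ε: PREDICT = { $, ')', '-' }
  $ is in predict set, so this production goes in M[P', $]

M[P', $] = P' → ε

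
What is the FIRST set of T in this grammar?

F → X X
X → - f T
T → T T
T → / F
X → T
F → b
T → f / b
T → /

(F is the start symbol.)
From T → T T:
  - T is the symbol being defined: contributes nothing new
    T is not nullable, so stop
From T → / F:
  - '/' is a terminal: add '/' and stop
From T → f / b:
  - f is a terminal: add 'f' and stop
From T → /:
  - '/' is a terminal: add '/' and stop

Collecting: FIRST(T) = { '/', 'f' }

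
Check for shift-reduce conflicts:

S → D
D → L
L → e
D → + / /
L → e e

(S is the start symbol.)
A shift-reduce conflict occurs when an LR(0) state has both:
  - a complete (reduce) item [A → α .] (dot at the end), and
  - a shift item [B → β . c γ] (dot before a terminal).

Augment with S' → S and build the canonical LR(0) collection (I0 = CLOSURE({[S' → . S]}), then GOTO on every symbol after a dot until no new states appear). It has 9 states:
  I0: { [D → . + / /], [D → . L], [L → . e e], [L → . e], [S → . D], [S' → . S] }  — shift
  I1: { [D → + . / /] }  — shift
  I2: { [S → D .] }  — reduce
  I3: { [D → L .] }  — reduce
  I4: { [S' → S .] }  — accept
  I5: { [L → e . e], [L → e .] }  — shift, reduce
  I6: { [L → e e .] }  — reduce
  I7: { [D → + / . /] }  — shift
  I8: { [D → + / / .] }  — reduce

I5 contains reduce item [L → e .] and shift item [L → e . e] — shift-reduce conflict.

Answer: Yes — I5: [L → e .] vs [L → e . e]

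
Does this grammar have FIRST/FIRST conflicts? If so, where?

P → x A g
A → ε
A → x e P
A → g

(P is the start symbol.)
A FIRST/FIRST conflict occurs when two productions N → α and N → β for the same non-terminal have FIRST(α) ∩ FIRST(β) ≠ ∅ (with ε ∈ FIRST of a nullable right-hand side, so two nullable alternatives also conflict).

Productions for A:
  A → ε: FIRST = { ε }
  A → x e P: FIRST = { 'x' }
  A → g: FIRST = { 'g' }
P has only one production, so no FIRST/FIRST conflict is possible there.

All alternatives of each non-terminal have pairwise disjoint FIRST sets.

Answer: No FIRST/FIRST conflicts.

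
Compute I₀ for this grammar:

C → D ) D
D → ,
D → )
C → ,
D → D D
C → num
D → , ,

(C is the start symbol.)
{ [C → . ,], [C → . D ) D], [C → . num], [C' → . C], [D → . )], [D → . , ,], [D → . ,], [D → . D D] }

First, augment the grammar with C' → C
I₀ = CLOSURE({ [C' → . C] }):
  [C' → . C] has the dot before C: add [C → . D ) D], [C → . ,], [C → . num]
  [C → . D ) D] has the dot before D: add [D → . ,], [D → . )], [D → . D D], [D → . , ,]
No further items can be added.

I₀ = { [C → . ,], [C → . D ) D], [C → . num], [C' → . C], [D → . )], [D → . , ,], [D → . ,], [D → . D D] }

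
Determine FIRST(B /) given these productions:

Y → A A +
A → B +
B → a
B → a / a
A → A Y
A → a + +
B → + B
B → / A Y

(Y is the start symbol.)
FIRST sets of the non-terminals involved (from the grammar, by fixed-point iteration):
  FIRST(B) = { '+', '/', 'a' }

To compute FIRST(B /), process the symbols left to right:
Symbol B is a non-terminal. Add FIRST(B) \ {ε} = { '+', '/', 'a' }
B is not nullable (ε ∉ FIRST(B)), so stop here.
FIRST(B /) = { '+', '/', 'a' }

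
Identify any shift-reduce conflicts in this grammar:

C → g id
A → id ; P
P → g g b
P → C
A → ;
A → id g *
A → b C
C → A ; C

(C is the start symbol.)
No shift-reduce conflicts

Augment with C' → C and build the canonical LR(0) collection (I0 = CLOSURE({[C' → . C]}), then GOTO on every symbol after a dot until no new states appear). It has 19 states:
  I0: { [A → . ;], [A → . b C], [A → . id ; P], [A → . id g *], [C → . A ; C], [C → . g id], [C' → . C] }  — shift
  I1: { [A → ; .] }  — reduce
  I2: { [C → A . ; C] }  — shift
  I3: { [C' → C .] }  — accept
  I4: { [A → . ;], [A → . b C], [A → . id ; P], [A → . id g *], [A → b . C], [C → . A ; C], [C → . g id] }  — shift
  I5: { [C → g . id] }  — shift
  I6: { [A → id . ; P], [A → id . g *] }  — shift
  I7: { [A → . ;], [A → . b C], [A → . id ; P], [A → . id g *], [A → id ; . P], [C → . A ; C], [C → . g id], [P → . C], [P → . g g b] }  — shift
  I8: { [A → id g . *] }  — shift
  I9: { [A → id g * .] }  — reduce
  I10: { [P → C .] }  — reduce
  I11: { [A → id ; P .] }  — reduce
  I12: { [C → g . id], [P → g . g b] }  — shift
  I13: { [P → g g . b] }  — shift
  I14: { [C → g id .] }  — reduce
  I15: { [P → g g b .] }  — reduce
  I16: { [A → b C .] }  — reduce
  I17: { [A → . ;], [A → . b C], [A → . id ; P], [A → . id g *], [C → . A ; C], [C → . g id], [C → A ; . C] }  — shift
  I18: { [C → A ; C .] }  — reduce

No state contains both a complete item and a shift item.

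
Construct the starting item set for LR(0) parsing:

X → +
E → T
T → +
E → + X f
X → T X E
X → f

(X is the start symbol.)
First, augment the grammar with X' → X
I₀ = CLOSURE({ [X' → . X] }):
  [X' → . X] has the dot before X: add [X → . +], [X → . T X E], [X → . f]
  [X → . T X E] has the dot before T: add [T → . +]
No further items can be added.

I₀ = { [T → . +], [X → . +], [X → . T X E], [X → . f], [X' → . X] }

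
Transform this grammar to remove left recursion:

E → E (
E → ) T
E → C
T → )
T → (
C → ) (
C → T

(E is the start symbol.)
E is directly left-recursive. The standard transformation for
  A → A α₁ | ... | A α_m | β₁ | ... | β_n
is
  A  → β₁ A' | ... | β_n A'
  A' → α₁ A' | ... | α_m A' | ε

E → ) T becomes E → ) T E'
E → C becomes E → C E'
E → E ( becomes E' → ( E'
Add E' → ε

Productions for other non-terminals are unchanged:
  T → )
  T → (
  C → ) (
  C → T

Resulting grammar:
E → ) T E'
E → C E'
E' → ( E'
E' → ε
T → )
T → (
C → ) (
C → T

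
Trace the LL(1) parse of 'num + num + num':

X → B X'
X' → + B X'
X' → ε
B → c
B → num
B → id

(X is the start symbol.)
LL(1) parsing maintains a stack (initially the start symbol over $) and the input. At each step: if the stack top is a terminal, match it against the current input token; if it is a non-terminal N, replace it with the RHS of M[N, lookahead] (the unique production whose predict set contains the lookahead).

Stack is shown with the top on the left.

Stack     Input              Action
-----------------------------------
X $       num + num + num $  output X → B X'
B X' $    num + num + num $  output B → num
num X' $  num + num + num $  match 'num'
X' $      + num + num $      output X' → + B X'
+ B X' $  + num + num $      match '+'
B X' $    num + num $        output B → num
num X' $  num + num $        match 'num'
X' $      + num $            output X' → + B X'
+ B X' $  + num $            match '+'
B X' $    num $              output B → num
num X' $  num $              match 'num'
X' $      $                  output X' → ε
$         $                  accept

The string is accepted.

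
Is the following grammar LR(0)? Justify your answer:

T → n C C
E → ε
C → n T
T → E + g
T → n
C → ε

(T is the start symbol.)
Augment with T' → T and build the canonical LR(0) collection (I0 = CLOSURE({[T' → . T]}), then GOTO on every symbol after a dot until no new states appear). It has 10 states:
  I0: { [E → .], [T → . E + g], [T → . n C C], [T → . n], [T' → . T] }  — shift, reduce
  I1: { [T → E . + g] }  — shift
  I2: { [T' → T .] }  — accept
  I3: { [C → . n T], [C → .], [T → n . C C], [T → n .] }  — shift, 2 reduces
  I4: { [C → . n T], [C → .], [T → n C . C] }  — shift, reduce
  I5: { [C → n . T], [E → .], [T → . E + g], [T → . n C C], [T → . n] }  — shift, reduce
  I6: { [C → n T .] }  — reduce
  I7: { [T → n C C .] }  — reduce
  I8: { [T → E + . g] }  — shift
  I9: { [T → E + g .] }  — reduce

Conflict in state I0:
  Shift-reduce conflict between [E → .] and [T → . n]
So the grammar is NOT LR(0).

Answer: No. Shift-reduce conflict between [E → .] and [T → . n]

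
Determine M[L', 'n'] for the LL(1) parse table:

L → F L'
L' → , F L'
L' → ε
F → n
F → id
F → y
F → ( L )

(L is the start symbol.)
Empty (error entry)

To find M[L', 'n'], we find productions for L' where 'n' is in the predict set (PREDICT(N → α) = (FIRST(α) \ {ε}) ∪ (FOLLOW(N) if α ⇒* ε)).

Relevant sets:
  FOLLOW(L') = { $, ')' }

L' → , F L': PREDICT = { ',' }
L' → ε: PREDICT = { $, ')' }

M[L', 'n'] is empty (no production applies)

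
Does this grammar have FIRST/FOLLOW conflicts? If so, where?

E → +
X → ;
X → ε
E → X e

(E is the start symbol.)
Nullable non-terminals: X.

X: nullable alternative(s) X → ε; FOLLOW(X) = { 'e' }
  X → ;: FIRST \ {ε} = { ';' } — disjoint from FOLLOW(X)
  X → ε: FIRST \ {ε} = { } — this is the only nullable alternative, skip

E has no nullable alternative, so no FIRST/FOLLOW check is needed there.

No FIRST/FOLLOW conflicts found.

Answer: No FIRST/FOLLOW conflicts.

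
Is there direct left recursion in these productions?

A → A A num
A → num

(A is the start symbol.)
A → A A num: LEFT RECURSIVE (starts with A)
A → num: starts with num

The grammar has direct left recursion on: A.

Answer: Yes, A is left-recursive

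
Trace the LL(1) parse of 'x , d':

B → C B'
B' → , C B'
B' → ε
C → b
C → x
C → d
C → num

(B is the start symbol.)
LL(1) parsing maintains a stack (initially the start symbol over $) and the input. At each step: if the stack top is a terminal, match it against the current input token; if it is a non-terminal N, replace it with the RHS of M[N, lookahead] (the unique production whose predict set contains the lookahead).

Stack is shown with the top on the left.

Stack     Input    Action
-------------------------
B $       x , d $  output B → C B'
C B' $    x , d $  output C → x
x B' $    x , d $  match 'x'
B' $      , d $    output B' → , C B'
, C B' $  , d $    match ','
C B' $    d $      output C → d
d B' $    d $      match 'd'
B' $      $        output B' → ε
$         $        accept

The string is accepted.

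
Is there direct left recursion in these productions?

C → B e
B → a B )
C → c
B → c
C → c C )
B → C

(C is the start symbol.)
No direct left recursion

Direct left recursion occurs when N → N α for some non-terminal N (the right-hand side begins with the left-hand side itself).

C → B e: starts with B
B → a B ): starts with a
C → c: starts with c
B → c: starts with c
C → c C ): starts with c
B → C: starts with C

No direct left recursion found.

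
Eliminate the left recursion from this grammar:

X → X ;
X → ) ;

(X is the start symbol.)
X → ) ; X'
X' → ; X'
X' → ε

X is directly left-recursive. The standard transformation for
  A → A α₁ | ... | A α_m | β₁ | ... | β_n
is
  A  → β₁ A' | ... | β_n A'
  A' → α₁ A' | ... | α_m A' | ε

X → ) ; becomes X → ) ; X'
X → X ; becomes X' → ; X'
Add X' → ε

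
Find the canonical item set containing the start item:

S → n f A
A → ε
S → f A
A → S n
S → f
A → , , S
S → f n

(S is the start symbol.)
{ [S → . f A], [S → . f n], [S → . f], [S → . n f A], [S' → . S] }

First, augment the grammar with S' → S
I₀ = CLOSURE({ [S' → . S] }):
  [S' → . S] has the dot before S: add [S → . n f A], [S → . f A], [S → . f], [S → . f n]
No further items can be added.

I₀ = { [S → . f A], [S → . f n], [S → . f], [S → . n f A], [S' → . S] }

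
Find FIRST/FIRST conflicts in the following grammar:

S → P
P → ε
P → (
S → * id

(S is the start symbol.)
A FIRST/FIRST conflict occurs when two productions N → α and N → β for the same non-terminal have FIRST(α) ∩ FIRST(β) ≠ ∅ (with ε ∈ FIRST of a nullable right-hand side, so two nullable alternatives also conflict).

FIRST sets of the non-terminals at (or reachable through a nullable prefix from) the front of some alternative:
  FIRST(P) = { '(', ε }

Productions for S:
  S → P: FIRST = { '(', ε }
  S → * id: FIRST = { '*' }
Productions for P:
  P → ε: FIRST = { ε }
  P → (: FIRST = { '(' }

All alternatives of each non-terminal have pairwise disjoint FIRST sets.

Answer: No FIRST/FIRST conflicts.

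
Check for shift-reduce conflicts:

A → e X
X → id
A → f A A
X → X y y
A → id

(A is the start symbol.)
Augment with A' → A and build the canonical LR(0) collection (I0 = CLOSURE({[A' → . A]}), then GOTO on every symbol after a dot until no new states appear). It has 11 states:
  I0: { [A → . e X], [A → . f A A], [A → . id], [A' → . A] }  — shift
  I1: { [A' → A .] }  — accept
  I2: { [A → e . X], [X → . X y y], [X → . id] }  — shift
  I3: { [A → . e X], [A → . f A A], [A → . id], [A → f . A A] }  — shift
  I4: { [A → id .] }  — reduce
  I5: { [A → . e X], [A → . f A A], [A → . id], [A → f A . A] }  — shift
  I6: { [A → f A A .] }  — reduce
  I7: { [A → e X .], [X → X . y y] }  — shift, reduce
  I8: { [X → id .] }  — reduce
  I9: { [X → X y . y] }  — shift
  I10: { [X → X y y .] }  — reduce

I7 contains reduce item [A → e X .] and shift item [X → X . y y] — shift-reduce conflict.

Answer: Yes — I7: [A → e X .] vs [X → X . y y]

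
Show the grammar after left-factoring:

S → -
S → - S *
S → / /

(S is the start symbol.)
Left-factoring transforms A → αβ₁ | αβ₂ into A → αA' and A' → β₁ | β₂
(α is the longest common prefix among the alternatives). Repeat until
no nonterminal has two alternatives with a common prefix.

Round 1: S has alternatives sharing prefix '-'. Introduce S': S → - S'
  Add: S' → ε
  Add: S' → S *

No remaining common prefixes — done.

Resulting grammar:
S → - S'
S' → ε
S' → S *
S → / /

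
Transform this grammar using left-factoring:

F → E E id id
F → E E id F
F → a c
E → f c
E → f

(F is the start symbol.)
Left-factoring transforms A → αβ₁ | αβ₂ into A → αA' and A' → β₁ | β₂
(α is the longest common prefix among the alternatives). Repeat until
no nonterminal has two alternatives with a common prefix.

Round 1: F has alternatives sharing prefix 'E E id'. Introduce F': F → E E id F'
  Add: F' → id
  Add: F' → F

Round 2: E has alternatives sharing prefix 'f'. Introduce E': E → f E'
  Add: E' → c
  Add: E' → ε

No remaining common prefixes — done.

Resulting grammar:
F → E E id F'
F' → id
F' → F
F → a c
E → f E'
E' → c
E' → ε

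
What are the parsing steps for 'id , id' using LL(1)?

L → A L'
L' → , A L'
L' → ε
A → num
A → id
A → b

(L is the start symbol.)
LL(1) parsing maintains a stack (initially the start symbol over $) and the input. At each step: if the stack top is a terminal, match it against the current input token; if it is a non-terminal N, replace it with the RHS of M[N, lookahead] (the unique production whose predict set contains the lookahead).

Stack is shown with the top on the left.

Stack     Input      Action
---------------------------
L $       id , id $  output L → A L'
A L' $    id , id $  output A → id
id L' $   id , id $  match 'id'
L' $      , id $     output L' → , A L'
, A L' $  , id $     match ','
A L' $    id $       output A → id
id L' $   id $       match 'id'
L' $      $          output L' → ε
$         $          accept

The string is accepted.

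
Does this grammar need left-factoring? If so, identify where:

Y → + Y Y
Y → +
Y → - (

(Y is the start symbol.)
Left-factoring is needed when two productions for the same non-terminal
share a common prefix on the right-hand side.

Productions for Y:
  Y → + Y Y
  Y → +
  Y → - (

Found common prefix '+' in productions for Y

Answer: Yes, Y has productions with common prefix '+'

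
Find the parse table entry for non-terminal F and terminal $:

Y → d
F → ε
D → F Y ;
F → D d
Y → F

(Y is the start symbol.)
To find M[F, $], we find productions for F where $ is in the predict set (PREDICT(N → α) = (FIRST(α) \ {ε}) ∪ (FOLLOW(N) if α ⇒* ε)).

Relevant sets:
  FIRST(D) = { ';', 'd' }
  FOLLOW(F) = { $, ';', 'd' }

F → ε: PREDICT = { $, ';', 'd' }
  $ is in predict set, so this production goes in M[F, $]
F → D d: PREDICT = { ';', 'd' }

M[F, $] = F → ε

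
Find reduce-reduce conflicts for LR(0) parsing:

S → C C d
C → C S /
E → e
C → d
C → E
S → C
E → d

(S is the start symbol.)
Yes — I4: [C → d .] vs [E → d .]; I9: [C → d .] vs [E → d .]

Augment with S' → S and build the canonical LR(0) collection (I0 = CLOSURE({[S' → . S]}), then GOTO on every symbol after a dot until no new states appear). It has 10 states:
  I0: { [C → . C S /], [C → . E], [C → . d], [E → . d], [E → . e], [S → . C C d], [S → . C], [S' → . S] }  — shift
  I1: { [C → . C S /], [C → . E], [C → . d], [C → C . S /], [E → . d], [E → . e], [S → . C C d], [S → . C], [S → C . C d], [S → C .] }  — shift, reduce
  I2: { [C → E .] }  — reduce
  I3: { [S' → S .] }  — accept
  I4: { [C → d .], [E → d .] }  — 2 reduces
  I5: { [E → e .] }  — reduce
  I6: { [C → . C S /], [C → . E], [C → . d], [C → C . S /], [E → . d], [E → . e], [S → . C C d], [S → . C], [S → C . C d], [S → C .], [S → C C . d] }  — shift, reduce
  I7: { [C → C S . /] }  — shift
  I8: { [C → C S / .] }  — reduce
  I9: { [C → d .], [E → d .], [S → C C d .] }  — 3 reduces

I4 contains complete items [C → d .], [E → d .] — reduce-reduce conflict.
I9 contains complete items [C → d .], [E → d .], [S → C C d .] — reduce-reduce conflict.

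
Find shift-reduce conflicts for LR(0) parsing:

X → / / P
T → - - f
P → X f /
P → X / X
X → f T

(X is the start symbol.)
No shift-reduce conflicts

A shift-reduce conflict occurs when an LR(0) state has both:
  - a complete (reduce) item [A → α .] (dot at the end), and
  - a shift item [B → β . c γ] (dot before a terminal).

Augment with X' → X and build the canonical LR(0) collection (I0 = CLOSURE({[X' → . X]}), then GOTO on every symbol after a dot until no new states appear). It has 15 states:
  I0: { [X → . / / P], [X → . f T], [X' → . X] }  — shift
  I1: { [X → / . / P] }  — shift
  I2: { [X' → X .] }  — accept
  I3: { [T → . - - f], [X → f . T] }  — shift
  I4: { [T → - . - f] }  — shift
  I5: { [X → f T .] }  — reduce
  I6: { [T → - - . f] }  — shift
  I7: { [T → - - f .] }  — reduce
  I8: { [P → . X / X], [P → . X f /], [X → . / / P], [X → . f T], [X → / / . P] }  — shift
  I9: { [X → / / P .] }  — reduce
  I10: { [P → X . / X], [P → X . f /] }  — shift
  I11: { [P → X / . X], [X → . / / P], [X → . f T] }  — shift
  I12: { [P → X f . /] }  — shift
  I13: { [P → X f / .] }  — reduce
  I14: { [P → X / X .] }  — reduce

No state contains both a complete item and a shift item.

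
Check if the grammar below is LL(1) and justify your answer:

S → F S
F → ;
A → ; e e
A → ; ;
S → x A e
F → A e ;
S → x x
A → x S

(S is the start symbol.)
A grammar is LL(1) if for each non-terminal N with multiple productions, the predict sets of those productions are pairwise disjoint, where PREDICT(N → α) = (FIRST(α) \ {ε}) ∪ (FOLLOW(N) if α ⇒* ε).

Relevant sets:
  FIRST(F) = { ';', 'x' }
  FIRST(A) = { ';', 'x' }

For S:
  PREDICT(S → F S) = { ';', 'x' }
  PREDICT(S → x A e) = { 'x' }
  PREDICT(S → x x) = { 'x' }
For F:
  PREDICT(F → ';') = { ';' }
  PREDICT(F → A e ';') = { ';', 'x' }
For A:
  PREDICT(A → ';' e e) = { ';' }
  PREDICT(A → ';' ';') = { ';' }
  PREDICT(A → x S) = { 'x' }

Conflict found: Predict set conflict for S: { 'x' }
The grammar is NOT LL(1).

Answer: No. Predict set conflict for S: { 'x' }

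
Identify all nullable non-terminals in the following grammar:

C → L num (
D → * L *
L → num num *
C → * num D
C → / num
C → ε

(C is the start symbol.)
{ 'C' }

ε-productions: C → ε
So C is immediately nullable.
No further non-terminal can be added: every production for the remaining non-terminals contains a terminal or a non-nullable non-terminal.
Nullable = { 'C' }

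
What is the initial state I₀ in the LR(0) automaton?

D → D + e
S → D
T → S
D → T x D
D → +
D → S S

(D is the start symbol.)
First, augment the grammar with D' → D
I₀ = CLOSURE({ [D' → . D] }):
  [D' → . D] has the dot before D: add [D → . D + e], [D → . T x D], [D → . +], [D → . S S]
  [D → . T x D] has the dot before T: add [T → . S]
  [D → . S S] has the dot before S: add [S → . D]
No further items can be added.

I₀ = { [D → . +], [D → . D + e], [D → . S S], [D → . T x D], [D' → . D], [S → . D], [T → . S] }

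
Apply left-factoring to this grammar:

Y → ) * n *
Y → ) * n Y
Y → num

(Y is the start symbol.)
Left-factoring transforms A → αβ₁ | αβ₂ into A → αA' and A' → β₁ | β₂
(α is the longest common prefix among the alternatives). Repeat until
no nonterminal has two alternatives with a common prefix.

Round 1: Y has alternatives sharing prefix ') * n'. Introduce Y': Y → ) * n Y'
  Add: Y' → *
  Add: Y' → Y

No remaining common prefixes — done.

Resulting grammar:
Y → ) * n Y'
Y' → *
Y' → Y
Y → num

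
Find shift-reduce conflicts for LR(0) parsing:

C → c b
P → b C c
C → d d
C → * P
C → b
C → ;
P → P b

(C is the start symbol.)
Yes — I9: [C → * P .] vs [P → P . b]

A shift-reduce conflict occurs when an LR(0) state has both:
  - a complete (reduce) item [A → α .] (dot at the end), and
  - a shift item [B → β . c γ] (dot before a terminal).

Augment with C' → C and build the canonical LR(0) collection (I0 = CLOSURE({[C' → . C]}), then GOTO on every symbol after a dot until no new states appear). It has 14 states:
  I0: { [C → . * P], [C → . ;], [C → . b], [C → . c b], [C → . d d], [C' → . C] }  — shift
  I1: { [C → * . P], [P → . P b], [P → . b C c] }  — shift
  I2: { [C → ; .] }  — reduce
  I3: { [C' → C .] }  — accept
  I4: { [C → b .] }  — reduce
  I5: { [C → c . b] }  — shift
  I6: { [C → d . d] }  — shift
  I7: { [C → d d .] }  — reduce
  I8: { [C → c b .] }  — reduce
  I9: { [C → * P .], [P → P . b] }  — shift, reduce
  I10: { [C → . * P], [C → . ;], [C → . b], [C → . c b], [C → . d d], [P → b . C c] }  — shift
  I11: { [P → b C . c] }  — shift
  I12: { [P → b C c .] }  — reduce
  I13: { [P → P b .] }  — reduce

I9 contains reduce item [C → * P .] and shift item [P → P . b] — shift-reduce conflict.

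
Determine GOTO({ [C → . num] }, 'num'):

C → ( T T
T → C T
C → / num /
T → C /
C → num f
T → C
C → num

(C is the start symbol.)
{ [C → num .] }

GOTO(I, 'num') = CLOSURE({ [A → αX.β] : [A → α.Xβ] ∈ I, X = 'num' })

Items with dot before 'num', with the dot advanced:
  [C → . num] → [C → num .]
Closure adds nothing (no advanced item has the dot before a non-terminal).

GOTO = { [C → num .] }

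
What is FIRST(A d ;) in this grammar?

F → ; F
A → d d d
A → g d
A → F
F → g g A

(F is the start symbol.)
{ ';', 'd', 'g' }

FIRST sets of the non-terminals involved (from the grammar, by fixed-point iteration):
  FIRST(A) = { ';', 'd', 'g' }

To compute FIRST(A d ;), process the symbols left to right:
Symbol A is a non-terminal. Add FIRST(A) \ {ε} = { ';', 'd', 'g' }
A is not nullable (ε ∉ FIRST(A)), so stop here.
FIRST(A d ;) = { ';', 'd', 'g' }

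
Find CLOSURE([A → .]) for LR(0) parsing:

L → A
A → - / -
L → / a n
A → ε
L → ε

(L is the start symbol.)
{ [A → .] }

Start with: [A → .]
The dot is at the end, so nothing is added.

CLOSURE = { [A → .] }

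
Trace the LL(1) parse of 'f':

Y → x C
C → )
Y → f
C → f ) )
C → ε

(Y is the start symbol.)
Stack is shown with the top on the left.

Stack  Input  Action
--------------------
Y $    f $    output Y → f
f $    f $    match 'f'
$      $      accept

The string is accepted.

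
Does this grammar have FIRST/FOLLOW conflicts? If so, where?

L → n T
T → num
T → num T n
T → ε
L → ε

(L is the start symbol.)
Nullable non-terminals: L, T.

L: nullable alternative(s) L → ε; FOLLOW(L) = { $ }
  L → n T: FIRST \ {ε} = { 'n' } — disjoint from FOLLOW(L)
  L → ε: FIRST \ {ε} = { } — this is the only nullable alternative, skip

T: nullable alternative(s) T → ε; FOLLOW(T) = { $, 'n' }
  T → num: FIRST \ {ε} = { 'num' } — disjoint from FOLLOW(T)
  T → num T n: FIRST \ {ε} = { 'num' } — disjoint from FOLLOW(T)
  T → ε: FIRST \ {ε} = { } — this is the only nullable alternative, skip

No FIRST/FOLLOW conflicts found.

Answer: No FIRST/FOLLOW conflicts.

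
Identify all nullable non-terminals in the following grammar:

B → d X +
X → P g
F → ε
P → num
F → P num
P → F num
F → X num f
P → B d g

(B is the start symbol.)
ε-productions: F → ε
So F is immediately nullable.
No further non-terminal can be added: every production for the remaining non-terminals contains a terminal or a non-nullable non-terminal.
Nullable = { 'F' }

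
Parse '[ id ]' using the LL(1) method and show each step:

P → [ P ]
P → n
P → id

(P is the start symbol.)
LL(1) parsing maintains a stack (initially the start symbol over $) and the input. At each step: if the stack top is a terminal, match it against the current input token; if it is a non-terminal N, replace it with the RHS of M[N, lookahead] (the unique production whose predict set contains the lookahead).

Stack is shown with the top on the left.

Stack    Input     Action
-------------------------
P $      [ id ] $  output P → [ P ]
[ P ] $  [ id ] $  match '['
P ] $    id ] $    output P → id
id ] $   id ] $    match 'id'
] $      ] $       match ']'
$        $         accept

The string is accepted.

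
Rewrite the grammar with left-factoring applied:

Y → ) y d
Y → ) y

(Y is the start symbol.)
Y → ) y Y'
Y' → d
Y' → ε

Left-factoring transforms A → αβ₁ | αβ₂ into A → αA' and A' → β₁ | β₂
(α is the longest common prefix among the alternatives). Repeat until
no nonterminal has two alternatives with a common prefix.

Round 1: Y has alternatives sharing prefix ') y'. Introduce Y': Y → ) y Y'
  Add: Y' → d
  Add: Y' → ε

No remaining common prefixes — done.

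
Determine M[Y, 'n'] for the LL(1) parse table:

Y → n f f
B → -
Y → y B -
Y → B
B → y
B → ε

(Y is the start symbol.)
Y → n f f

To find M[Y, 'n'], we find productions for Y where 'n' is in the predict set (PREDICT(N → α) = (FIRST(α) \ {ε}) ∪ (FOLLOW(N) if α ⇒* ε)).

Relevant sets:
  FIRST(B) = { '-', 'y', ε }
  FOLLOW(Y) = { $ }

Y → n f f: PREDICT = { 'n' }
  'n' is in predict set, so this production goes in M[Y, 'n']
Y → y B -: PREDICT = { 'y' }
Y → B: PREDICT = { $, '-', 'y' }

M[Y, 'n'] = Y → n f f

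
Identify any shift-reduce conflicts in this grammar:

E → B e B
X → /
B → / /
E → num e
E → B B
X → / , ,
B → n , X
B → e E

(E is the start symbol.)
A shift-reduce conflict occurs when an LR(0) state has both:
  - a complete (reduce) item [A → α .] (dot at the end), and
  - a shift item [B → β . c γ] (dot before a terminal).

Augment with E' → E and build the canonical LR(0) collection (I0 = CLOSURE({[E' → . E]}), then GOTO on every symbol after a dot until no new states appear). It has 18 states:
  I0: { [B → . / /], [B → . e E], [B → . n , X], [E → . B B], [E → . B e B], [E → . num e], [E' → . E] }  — shift
  I1: { [B → / . /] }  — shift
  I2: { [B → . / /], [B → . e E], [B → . n , X], [E → B . B], [E → B . e B] }  — shift
  I3: { [E' → E .] }  — accept
  I4: { [B → . / /], [B → . e E], [B → . n , X], [B → e . E], [E → . B B], [E → . B e B], [E → . num e] }  — shift
  I5: { [B → n . , X] }  — shift
  I6: { [E → num . e] }  — shift
  I7: { [E → num e .] }  — reduce
  I8: { [B → n , . X], [X → . / , ,], [X → . /] }  — shift
  I9: { [X → / . , ,], [X → / .] }  — shift, reduce
  I10: { [B → n , X .] }  — reduce
  I11: { [X → / , . ,] }  — shift
  I12: { [X → / , , .] }  — reduce
  I13: { [B → e E .] }  — reduce
  I14: { [E → B B .] }  — reduce
  I15: { [B → . / /], [B → . e E], [B → . n , X], [B → e . E], [E → . B B], [E → . B e B], [E → . num e], [E → B e . B] }  — shift
  I16: { [B → . / /], [B → . e E], [B → . n , X], [E → B . B], [E → B . e B], [E → B e B .] }  — shift, reduce
  I17: { [B → / / .] }  — reduce

I9 contains reduce item [X → / .] and shift item [X → / . , ,] — shift-reduce conflict.
I16 contains reduce item [E → B e B .] and shift items [B → . / /], [B → . e E], [B → . n , X], [E → B . e B] — shift-reduce conflict.

Answer: Yes — I9: [X → / .] vs [X → / . , ,]; I16: [E → B e B .] vs [B → . / /]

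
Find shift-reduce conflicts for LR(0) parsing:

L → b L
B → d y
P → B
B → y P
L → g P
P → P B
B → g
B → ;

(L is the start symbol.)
Augment with L' → L and build the canonical LR(0) collection (I0 = CLOSURE({[L' → . L]}), then GOTO on every symbol after a dot until no new states appear). It has 14 states:
  I0: { [L → . b L], [L → . g P], [L' → . L] }  — shift
  I1: { [L' → L .] }  — accept
  I2: { [L → . b L], [L → . g P], [L → b . L] }  — shift
  I3: { [B → . ;], [B → . d y], [B → . g], [B → . y P], [L → g . P], [P → . B], [P → . P B] }  — shift
  I4: { [B → ; .] }  — reduce
  I5: { [P → B .] }  — reduce
  I6: { [B → . ;], [B → . d y], [B → . g], [B → . y P], [L → g P .], [P → P . B] }  — shift, reduce
  I7: { [B → d . y] }  — shift
  I8: { [B → g .] }  — reduce
  I9: { [B → . ;], [B → . d y], [B → . g], [B → . y P], [B → y . P], [P → . B], [P → . P B] }  — shift
  I10: { [B → . ;], [B → . d y], [B → . g], [B → . y P], [B → y P .], [P → P . B] }  — shift, reduce
  I11: { [P → P B .] }  — reduce
  I12: { [B → d y .] }  — reduce
  I13: { [L → b L .] }  — reduce

I6 contains reduce item [L → g P .] and shift items [B → . ;], [B → . d y], [B → . g], [B → . y P] — shift-reduce conflict.
I10 contains reduce item [B → y P .] and shift items [B → . ;], [B → . d y], [B → . g], [B → . y P] — shift-reduce conflict.

Answer: Yes — I6: [L → g P .] vs [B → . ;]; I10: [B → y P .] vs [B → . ;]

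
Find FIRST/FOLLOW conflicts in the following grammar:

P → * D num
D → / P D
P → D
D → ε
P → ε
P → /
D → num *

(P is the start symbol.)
Yes. P → D with FOLLOW(P) on { '/', 'num' }; P → '/' with FOLLOW(P) on { '/' }; D → '/' P D with FOLLOW(D) on { '/' }; D → num '*' with FOLLOW(D) on { 'num' }

A FIRST/FOLLOW conflict occurs when a non-terminal N has a nullable alternative N → β (β ⇒* ε) and another alternative N → α with FIRST(α) ∩ FOLLOW(N) ≠ ∅: on such a lookahead the parser cannot decide between expanding α and letting N vanish via β.

Nullable non-terminals: D, P.
FIRST sets used below: FIRST(D) = { '/', 'num', ε }

D: nullable alternative(s) D → ε; FOLLOW(D) = { $, '/', 'num' }
  D → / P D: FIRST \ {ε} = { '/' } — overlaps FOLLOW(D) on { '/' }: CONFLICT
  D → ε: FIRST \ {ε} = { } — this is the only nullable alternative, skip
  D → num *: FIRST \ {ε} = { 'num' } — overlaps FOLLOW(D) on { 'num' }: CONFLICT

P: nullable alternative(s) P → D, P → ε; FOLLOW(P) = { $, '/', 'num' }
  P → * D num: FIRST \ {ε} = { '*' } — disjoint from FOLLOW(P)
  P → D: FIRST \ {ε} = { '/', 'num' } — overlaps FOLLOW(P) on { '/', 'num' }: CONFLICT
  P → ε: FIRST \ {ε} = { } — disjoint from FOLLOW(P)
  P → /: FIRST \ {ε} = { '/' } — overlaps FOLLOW(P) on { '/' }: CONFLICT

So the grammar has 4 FIRST/FOLLOW conflicts (marked CONFLICT above).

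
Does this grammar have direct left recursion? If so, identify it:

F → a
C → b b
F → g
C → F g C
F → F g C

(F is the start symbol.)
Direct left recursion occurs when N → N α for some non-terminal N (the right-hand side begins with the left-hand side itself).

F → a: starts with a
C → b b: starts with b
F → g: starts with g
C → F g C: starts with F
F → F g C: LEFT RECURSIVE (starts with F)

The grammar has direct left recursion on: F.

Answer: Yes, F is left-recursive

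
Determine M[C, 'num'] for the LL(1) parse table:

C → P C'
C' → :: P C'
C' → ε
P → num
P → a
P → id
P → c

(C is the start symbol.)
To find M[C, 'num'], we find productions for C where 'num' is in the predict set (PREDICT(N → α) = (FIRST(α) \ {ε}) ∪ (FOLLOW(N) if α ⇒* ε)).

Relevant sets:
  FIRST(P) = { 'a', 'c', 'id', 'num' }

C → P C': PREDICT = { 'a', 'c', 'id', 'num' }
  'num' is in predict set, so this production goes in M[C, 'num']

M[C, 'num'] = C → P C'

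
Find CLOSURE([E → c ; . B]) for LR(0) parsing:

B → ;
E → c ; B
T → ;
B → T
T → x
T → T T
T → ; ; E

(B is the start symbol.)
To compute CLOSURE, for each item [A → α.Bβ] where B is a non-terminal, add [B → .γ] for all productions B → γ; repeat for the newly added items until nothing changes.

Start with: [E → c ; . B]
  [E → c ; . B] has the dot before B: add [B → . ;], [B → . T]
  [B → . T] has the dot before T: add [T → . ;], [T → . x], [T → . T T], [T → . ; ; E]
No further items can be added.

CLOSURE = { [B → . ;], [B → . T], [E → c ; . B], [T → . ; ; E], [T → . ;], [T → . T T], [T → . x] }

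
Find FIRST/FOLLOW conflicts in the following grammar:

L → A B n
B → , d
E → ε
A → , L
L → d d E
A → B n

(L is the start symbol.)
A FIRST/FOLLOW conflict occurs when a non-terminal N has a nullable alternative N → β (β ⇒* ε) and another alternative N → α with FIRST(α) ∩ FOLLOW(N) ≠ ∅: on such a lookahead the parser cannot decide between expanding α and letting N vanish via β.

Nullable non-terminals: E.
E has a nullable alternative but only one production, so nothing to check.

A, B, L have no nullable alternative, so no FIRST/FOLLOW check is needed there.

No FIRST/FOLLOW conflicts found.

Answer: No FIRST/FOLLOW conflicts.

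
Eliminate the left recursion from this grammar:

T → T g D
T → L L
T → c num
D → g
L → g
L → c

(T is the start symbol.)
T → L L T'
T → c num T'
T' → g D T'
T' → ε
D → g
L → g
L → c

T is directly left-recursive. The standard transformation for
  A → A α₁ | ... | A α_m | β₁ | ... | β_n
is
  A  → β₁ A' | ... | β_n A'
  A' → α₁ A' | ... | α_m A' | ε

T → L L becomes T → L L T'
T → c num becomes T → c num T'
T → T g D becomes T' → g D T'
Add T' → ε

Productions for other non-terminals are unchanged:
  D → g
  L → g
  L → c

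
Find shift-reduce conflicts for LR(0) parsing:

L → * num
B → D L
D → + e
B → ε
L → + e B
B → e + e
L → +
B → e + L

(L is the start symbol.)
Yes — I2: [L → + .] vs [L → + . e B]; I4: [B → .] vs [B → . e + L]

A shift-reduce conflict occurs when an LR(0) state has both:
  - a complete (reduce) item [A → α .] (dot at the end), and
  - a shift item [B → β . c γ] (dot before a terminal).

Augment with L' → L and build the canonical LR(0) collection (I0 = CLOSURE({[L' → . L]}), then GOTO on every symbol after a dot until no new states appear). It has 15 states:
  I0: { [L → . * num], [L → . + e B], [L → . +], [L' → . L] }  — shift
  I1: { [L → * . num] }  — shift
  I2: { [L → + . e B], [L → + .] }  — shift, reduce
  I3: { [L' → L .] }  — accept
  I4: { [B → . D L], [B → . e + L], [B → . e + e], [B → .], [D → . + e], [L → + e . B] }  — shift, reduce
  I5: { [D → + . e] }  — shift
  I6: { [L → + e B .] }  — reduce
  I7: { [B → D . L], [L → . * num], [L → . + e B], [L → . +] }  — shift
  I8: { [B → e . + L], [B → e . + e] }  — shift
  I9: { [B → e + . L], [B → e + . e], [L → . * num], [L → . + e B], [L → . +] }  — shift
  I10: { [B → e + L .] }  — reduce
  I11: { [B → e + e .] }  — reduce
  I12: { [B → D L .] }  — reduce
  I13: { [D → + e .] }  — reduce
  I14: { [L → * num .] }  — reduce

I2 contains reduce item [L → + .] and shift item [L → + . e B] — shift-reduce conflict.
I4 contains reduce item [B → .] and shift items [B → . e + L], [B → . e + e], [D → . + e] — shift-reduce conflict.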